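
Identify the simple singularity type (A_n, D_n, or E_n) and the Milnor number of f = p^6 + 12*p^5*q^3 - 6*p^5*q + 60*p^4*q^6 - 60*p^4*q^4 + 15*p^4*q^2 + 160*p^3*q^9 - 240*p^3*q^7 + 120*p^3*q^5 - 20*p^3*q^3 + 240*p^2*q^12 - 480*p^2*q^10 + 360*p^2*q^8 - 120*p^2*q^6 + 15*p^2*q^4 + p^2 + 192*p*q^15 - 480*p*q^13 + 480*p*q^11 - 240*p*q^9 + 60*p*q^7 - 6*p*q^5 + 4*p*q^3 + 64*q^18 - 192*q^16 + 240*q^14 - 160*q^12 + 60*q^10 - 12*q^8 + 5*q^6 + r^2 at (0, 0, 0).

Type A_5, Milnor number mu = 5.

The Hessian of f at 0 has rank 2. Corank 1: A-series; mu = 5 gives A_5.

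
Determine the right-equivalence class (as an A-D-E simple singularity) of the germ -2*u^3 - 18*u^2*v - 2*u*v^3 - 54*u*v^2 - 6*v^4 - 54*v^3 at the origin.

E_7

The Hessian of f at 0 is [[0, 0], [0, 0]] with rank 0, so corank 2. A Groebner basis of the Jacobian ideal J(f) in C{u,v} is {u^3 + 9*u^2*v + 162*u^2 + 972*u*v + 1458*v^2, -9*u^2 + u*v^2 - 54*u*v - 81*v^2, 3*u^2 + 18*u*v + v^3 + 27*v^2}; counting standard monomials gives mu = 7. Corank 2; j^3 = -2*(u + 3*v)^3 is a perfect cube, so E-series; the 4-jet and mu = 7 give E_7.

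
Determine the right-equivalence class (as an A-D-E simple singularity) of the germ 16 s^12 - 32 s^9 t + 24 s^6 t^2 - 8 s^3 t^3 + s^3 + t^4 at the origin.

The Hessian of f at 0 has rank 0. Corank 2; j^3 = s^3 is a perfect cube, so E-series; the 4-jet and mu = 6 give E_6.

E_6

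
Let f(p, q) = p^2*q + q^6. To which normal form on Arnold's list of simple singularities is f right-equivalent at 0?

The Hessian of f at 0 is [[0, 0], [0, 0]] with rank 0, so corank 2. A Groebner basis of the Jacobian ideal J(f) in C{p,q} is {p^2/6 + q^5, p^3, p*q}; counting standard monomials gives mu = 7. Corank 2; j^3 = p^2*q has shape L^2 M (L != M), so D-series; mu = 7 gives D_7.

D_7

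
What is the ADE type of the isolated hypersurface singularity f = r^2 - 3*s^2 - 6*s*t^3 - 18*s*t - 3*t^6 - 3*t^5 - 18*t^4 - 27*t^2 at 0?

A_4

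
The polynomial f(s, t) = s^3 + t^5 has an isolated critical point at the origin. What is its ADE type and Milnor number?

The Hessian of f at 0 is [[0, 0], [0, 0]] with rank 0, so corank 2. A Groebner basis of the Jacobian ideal J(f) in C{s,t} is {t^4, s^2}; counting standard monomials gives mu = 8. Corank 2; j^3 = s^3 is a perfect cube, so E-series; the 5-jet and mu = 8 give E_8.

Type E8, Milnor number mu = 8.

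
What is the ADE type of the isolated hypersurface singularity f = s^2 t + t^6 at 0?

D_7

The Hessian of f at 0 has rank 0. Corank 2; j^3 = s^2*t has shape L^2 M (L != M), so D-series; mu = 7 gives D_7.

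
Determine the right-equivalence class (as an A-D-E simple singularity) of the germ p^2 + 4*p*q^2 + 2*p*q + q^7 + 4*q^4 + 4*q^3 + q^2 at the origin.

A_{6}

The Hessian of f at 0 is [[2, 2], [2, 2]] with rank 1, so corank 1. A Groebner basis of the Jacobian ideal J(f) in C{p,q} is {p^3 + 3*p^2*q - 3*p^2/2 - 2*p*q + p/4 + q/4, p/2 + q^2 + q/2}; counting standard monomials gives mu = 6. Corank 1: A-series; mu = 6 gives A_6.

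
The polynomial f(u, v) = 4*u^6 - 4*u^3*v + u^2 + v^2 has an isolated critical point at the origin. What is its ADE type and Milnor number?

Type A_1, Milnor number mu = 1.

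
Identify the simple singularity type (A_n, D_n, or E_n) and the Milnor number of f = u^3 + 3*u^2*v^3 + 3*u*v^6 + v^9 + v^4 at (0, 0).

Type E_{6}, Milnor number mu = 6.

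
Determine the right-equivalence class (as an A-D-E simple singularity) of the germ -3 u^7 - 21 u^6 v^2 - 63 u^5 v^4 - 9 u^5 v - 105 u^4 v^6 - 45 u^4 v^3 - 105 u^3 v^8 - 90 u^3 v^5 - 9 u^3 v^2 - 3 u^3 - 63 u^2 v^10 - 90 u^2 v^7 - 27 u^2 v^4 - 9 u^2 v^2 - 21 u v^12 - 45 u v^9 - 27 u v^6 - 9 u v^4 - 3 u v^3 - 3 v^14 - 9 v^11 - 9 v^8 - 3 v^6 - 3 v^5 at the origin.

E_{7}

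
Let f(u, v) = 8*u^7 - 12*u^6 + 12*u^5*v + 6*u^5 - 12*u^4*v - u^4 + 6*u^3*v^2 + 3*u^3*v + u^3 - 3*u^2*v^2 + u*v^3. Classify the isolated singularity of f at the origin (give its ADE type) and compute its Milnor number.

Type E_7, Milnor number mu = 7.

The Hessian of f at 0 has rank 0. Corank 2; j^3 = u^3 is a perfect cube, so E-series; the 4-jet and mu = 7 give E_7.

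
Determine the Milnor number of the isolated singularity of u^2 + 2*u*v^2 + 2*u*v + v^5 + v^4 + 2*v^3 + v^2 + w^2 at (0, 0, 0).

4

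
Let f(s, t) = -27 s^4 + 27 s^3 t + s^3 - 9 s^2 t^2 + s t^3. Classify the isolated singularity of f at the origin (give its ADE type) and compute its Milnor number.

The Hessian of f at 0 has rank 0. Corank 2; j^3 = s^3 is a perfect cube, so E-series; the 4-jet and mu = 7 give E_7.

Type E_7, Milnor number mu = 7.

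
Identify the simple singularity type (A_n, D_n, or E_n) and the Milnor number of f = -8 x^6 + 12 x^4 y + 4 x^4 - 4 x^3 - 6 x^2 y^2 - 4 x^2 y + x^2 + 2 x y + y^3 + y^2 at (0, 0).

The Hessian of f at 0 is [[2, 2], [2, 2]] with rank 1, so corank 1. A Groebner basis of the Jacobian ideal J(f) in C{x,y} is {y^2, x + y}; counting standard monomials gives mu = 2. Corank 1: A-series; mu = 2 gives A_2.

Type A_{2}, Milnor number mu = 2.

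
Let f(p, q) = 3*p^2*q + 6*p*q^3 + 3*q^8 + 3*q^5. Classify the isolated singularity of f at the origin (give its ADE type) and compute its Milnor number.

Type D_{9}, Milnor number mu = 9.

The Hessian of f at 0 has rank 0. Corank 2; j^3 = 3*p^2*q has shape L^2 M (L != M), so D-series; mu = 9 gives D_9.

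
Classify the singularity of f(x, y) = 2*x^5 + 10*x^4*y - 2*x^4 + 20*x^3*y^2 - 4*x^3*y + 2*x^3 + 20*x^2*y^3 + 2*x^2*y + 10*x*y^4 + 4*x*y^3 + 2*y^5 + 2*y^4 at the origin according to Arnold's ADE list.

The Hessian of f at 0 is [[0, 0], [0, 0]] with rank 0, so corank 2. A Groebner basis of the Jacobian ideal J(f) in C{x,y} is {x*y^2, -x*y/5 + y^3, x^2 + 4*x*y/5}; counting standard monomials gives mu = 5. Corank 2; j^3 = 2*x^2*(x + y) has shape L^2 M (L != M), so D-series; mu = 5 gives D_5.

D_5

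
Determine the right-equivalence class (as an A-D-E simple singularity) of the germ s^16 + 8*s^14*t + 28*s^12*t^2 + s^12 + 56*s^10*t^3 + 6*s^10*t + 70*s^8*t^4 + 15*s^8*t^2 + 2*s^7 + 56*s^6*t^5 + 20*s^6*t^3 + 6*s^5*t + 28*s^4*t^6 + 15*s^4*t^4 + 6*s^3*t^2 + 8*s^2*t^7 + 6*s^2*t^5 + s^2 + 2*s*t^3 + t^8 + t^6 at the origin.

A_7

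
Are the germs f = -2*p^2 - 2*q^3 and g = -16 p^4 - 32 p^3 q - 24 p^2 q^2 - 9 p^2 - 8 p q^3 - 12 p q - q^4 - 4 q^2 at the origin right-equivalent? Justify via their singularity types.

No.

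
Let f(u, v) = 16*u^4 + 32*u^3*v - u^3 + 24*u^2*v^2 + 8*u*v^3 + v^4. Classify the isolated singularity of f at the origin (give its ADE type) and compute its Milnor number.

Type E6, Milnor number mu = 6.

The Hessian of f at 0 has rank 0. Corank 2; j^3 = -u^3 is a perfect cube, so E-series; the 4-jet and mu = 6 give E_6.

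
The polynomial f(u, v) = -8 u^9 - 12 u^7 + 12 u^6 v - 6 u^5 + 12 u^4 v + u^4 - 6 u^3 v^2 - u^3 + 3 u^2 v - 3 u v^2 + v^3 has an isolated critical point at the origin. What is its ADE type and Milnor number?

Type E_6, Milnor number mu = 6.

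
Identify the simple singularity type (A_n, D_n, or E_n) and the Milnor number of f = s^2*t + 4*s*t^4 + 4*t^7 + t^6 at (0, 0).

Type D7, Milnor number mu = 7.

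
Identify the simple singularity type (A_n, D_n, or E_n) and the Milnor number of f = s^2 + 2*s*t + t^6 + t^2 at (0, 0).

The Hessian of f at 0 has rank 1. Corank 1: A-series; mu = 5 gives A_5.

Type A5, Milnor number mu = 5.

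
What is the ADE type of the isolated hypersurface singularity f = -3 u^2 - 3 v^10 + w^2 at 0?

A_{9}

The Hessian of f at 0 has rank 2. Corank 1: A-series; mu = 9 gives A_9.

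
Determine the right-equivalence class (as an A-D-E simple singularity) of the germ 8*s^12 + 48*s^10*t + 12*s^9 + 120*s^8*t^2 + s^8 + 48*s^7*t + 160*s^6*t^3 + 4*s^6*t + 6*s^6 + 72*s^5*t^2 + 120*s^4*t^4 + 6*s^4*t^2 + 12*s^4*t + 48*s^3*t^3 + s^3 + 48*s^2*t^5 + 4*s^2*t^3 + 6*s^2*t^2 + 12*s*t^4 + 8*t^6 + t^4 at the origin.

The Hessian of f at 0 is [[0, 0], [0, 0]] with rank 0, so corank 2. A Groebner basis of the Jacobian ideal J(f) in C{s,t} is {s^3, s^2*t, s^2/4 + s*t^2, t^3}; counting standard monomials gives mu = 6. Corank 2; j^3 = s^3 is a perfect cube, so E-series; the 4-jet and mu = 6 give E_6.

E_6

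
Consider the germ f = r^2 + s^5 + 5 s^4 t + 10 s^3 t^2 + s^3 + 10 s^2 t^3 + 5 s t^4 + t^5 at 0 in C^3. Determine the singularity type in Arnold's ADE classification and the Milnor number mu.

The Hessian of f at 0 has rank 1. Corank 2; j^3 = s^3 is a perfect cube, so E-series; the 5-jet and mu = 8 give E_8.

Type E_{8}, Milnor number mu = 8.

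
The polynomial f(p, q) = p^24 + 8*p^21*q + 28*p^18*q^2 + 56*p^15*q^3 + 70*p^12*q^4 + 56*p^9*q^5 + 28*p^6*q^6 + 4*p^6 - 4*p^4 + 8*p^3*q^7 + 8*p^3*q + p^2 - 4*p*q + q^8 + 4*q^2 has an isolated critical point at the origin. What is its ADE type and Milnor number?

The Hessian of f at 0 has rank 1. Corank 1: A-series; mu = 7 gives A_7.

Type A7, Milnor number mu = 7.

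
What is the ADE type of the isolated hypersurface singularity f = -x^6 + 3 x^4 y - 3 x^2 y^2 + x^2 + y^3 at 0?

A2

The Hessian of f at 0 has rank 1. Corank 1: A-series; mu = 2 gives A_2.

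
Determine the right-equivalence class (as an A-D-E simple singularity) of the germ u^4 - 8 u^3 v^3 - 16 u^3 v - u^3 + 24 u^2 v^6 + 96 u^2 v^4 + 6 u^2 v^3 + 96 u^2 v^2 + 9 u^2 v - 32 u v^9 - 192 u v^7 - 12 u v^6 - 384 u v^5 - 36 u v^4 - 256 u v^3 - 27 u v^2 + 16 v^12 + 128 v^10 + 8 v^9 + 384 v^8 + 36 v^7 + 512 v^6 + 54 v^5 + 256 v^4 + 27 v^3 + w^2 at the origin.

The Hessian of f at 0 is [[0, 0, 0], [0, 0, 0], [0, 0, 2]] with rank 1, so corank 2. A Groebner basis of the Jacobian ideal J(f) in C{u,v,w} is {v^4, u*v^2 - 10*v^3/3, u^2 - 6*u*v + 9*v^2, w}; counting standard monomials gives mu = 6. Corank 2; j^3 = -(u - 3*v)^3 is a perfect cube, so E-series; the 4-jet and mu = 6 give E_6.

E_{6}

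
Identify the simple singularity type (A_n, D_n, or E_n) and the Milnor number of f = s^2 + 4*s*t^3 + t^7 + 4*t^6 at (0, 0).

The Hessian of f at 0 has rank 1. Corank 1: A-series; mu = 6 gives A_6.

Type A_{6}, Milnor number mu = 6.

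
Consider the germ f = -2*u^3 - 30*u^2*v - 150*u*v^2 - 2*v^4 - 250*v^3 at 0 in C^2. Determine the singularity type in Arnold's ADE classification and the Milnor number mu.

Type E_6, Milnor number mu = 6.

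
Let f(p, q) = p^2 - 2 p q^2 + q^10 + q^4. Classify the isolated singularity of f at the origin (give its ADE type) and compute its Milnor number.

Type A_{9}, Milnor number mu = 9.

The Hessian of f at 0 has rank 1. Corank 1: A-series; mu = 9 gives A_9.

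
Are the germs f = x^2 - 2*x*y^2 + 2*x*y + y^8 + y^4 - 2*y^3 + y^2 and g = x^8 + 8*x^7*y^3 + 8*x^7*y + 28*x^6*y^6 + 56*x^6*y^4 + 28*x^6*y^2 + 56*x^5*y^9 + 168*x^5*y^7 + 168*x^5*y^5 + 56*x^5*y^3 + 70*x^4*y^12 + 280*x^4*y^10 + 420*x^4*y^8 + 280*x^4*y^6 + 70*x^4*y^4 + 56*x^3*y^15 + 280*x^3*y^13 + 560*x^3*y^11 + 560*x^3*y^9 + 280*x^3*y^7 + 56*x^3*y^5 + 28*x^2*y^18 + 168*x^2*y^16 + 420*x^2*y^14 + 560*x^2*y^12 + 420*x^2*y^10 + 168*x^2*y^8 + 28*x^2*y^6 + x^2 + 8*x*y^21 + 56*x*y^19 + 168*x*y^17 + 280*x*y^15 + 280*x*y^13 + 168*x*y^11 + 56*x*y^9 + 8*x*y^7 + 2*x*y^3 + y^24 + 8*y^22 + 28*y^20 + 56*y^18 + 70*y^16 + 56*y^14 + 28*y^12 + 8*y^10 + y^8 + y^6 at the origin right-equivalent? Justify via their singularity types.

Yes.

The Hessian of f at 0 is [[2, 2], [2, 2]] with rank 1, so corank 1. A Groebner basis of the Jacobian ideal J(f) in C{x,y} is {x^4 - 6*x^3 - 14*x^2*y - 11*x^2 - 14*x*y - 3*x - 3*y, x^3*y + 3*x^3 + 6*x^2*y + 4*x^2 + 5*x*y + x + y, -x + y^2 - y}; counting standard monomials gives mu = 7. Corank 1: A-series; mu = 7 gives A_7. The Hessian of g at 0 is [[2, 0], [0, 0]] with rank 1, so corank 1. A Groebner basis of the Jacobian ideal J(g) in C{x,y} is {x^3, x^2*y, x + y^3}; counting standard monomials gives mu = 7. Corank 1: A-series; mu = 7 gives A_7. Both have type A_7, hence right-equivalent.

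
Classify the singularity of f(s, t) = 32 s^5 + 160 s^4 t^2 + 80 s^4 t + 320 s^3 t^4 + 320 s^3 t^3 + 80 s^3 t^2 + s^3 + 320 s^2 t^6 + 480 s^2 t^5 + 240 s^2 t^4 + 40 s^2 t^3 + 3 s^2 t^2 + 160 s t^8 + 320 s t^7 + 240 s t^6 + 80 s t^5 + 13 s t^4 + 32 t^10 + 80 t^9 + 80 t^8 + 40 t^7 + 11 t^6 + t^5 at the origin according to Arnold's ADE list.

E8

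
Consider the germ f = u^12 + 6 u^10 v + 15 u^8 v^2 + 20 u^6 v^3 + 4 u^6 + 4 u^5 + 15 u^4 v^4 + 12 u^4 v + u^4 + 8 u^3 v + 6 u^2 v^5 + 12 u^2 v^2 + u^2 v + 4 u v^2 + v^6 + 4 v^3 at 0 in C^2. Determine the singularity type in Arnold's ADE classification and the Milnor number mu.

Type D_7, Milnor number mu = 7.

The Hessian of f at 0 is [[0, 0], [0, 0]] with rank 0, so corank 2. A Groebner basis of the Jacobian ideal J(f) in C{u,v} is {5*u^2/189 + 1789*u*v/12096 + v^4 + 509*v^3/1512 + 383*v^2/2016, u^3 + 32*u^2/63 + 131*u*v/126 + 4*v^3/63 + v^2/21, u^2*v + u*v/2 + v^2, -8*u^2/189 + u*v^2 - 509*u*v/1512 + 125*v^3/189 - 127*v^2/252}; counting standard monomials gives mu = 7. Corank 2; j^3 = v*(u + 2*v)^2 has shape L^2 M (L != M), so D-series; mu = 7 gives D_7.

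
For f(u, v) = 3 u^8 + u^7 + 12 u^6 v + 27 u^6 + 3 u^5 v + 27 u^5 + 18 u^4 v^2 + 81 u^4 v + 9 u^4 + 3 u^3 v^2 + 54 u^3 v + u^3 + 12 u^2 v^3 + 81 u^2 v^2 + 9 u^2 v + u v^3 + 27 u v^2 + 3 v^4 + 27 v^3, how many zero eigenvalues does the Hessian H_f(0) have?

Hessian at 0 has rank 0.

2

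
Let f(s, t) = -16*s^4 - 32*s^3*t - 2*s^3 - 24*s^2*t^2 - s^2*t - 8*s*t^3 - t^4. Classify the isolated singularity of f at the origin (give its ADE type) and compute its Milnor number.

The Hessian of f at 0 has rank 0. Corank 2; j^3 = -s^2*(2*s + t) has shape L^2 M (L != M), so D-series; mu = 5 gives D_5.

Type D_5, Milnor number mu = 5.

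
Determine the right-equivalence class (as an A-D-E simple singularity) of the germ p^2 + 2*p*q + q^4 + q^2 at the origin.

A_3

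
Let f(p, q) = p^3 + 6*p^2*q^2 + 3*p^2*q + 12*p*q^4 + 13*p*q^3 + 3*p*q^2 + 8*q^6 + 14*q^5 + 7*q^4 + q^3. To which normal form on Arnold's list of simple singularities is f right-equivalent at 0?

E_7

The Hessian of f at 0 is [[0, 0], [0, 0]] with rank 0, so corank 2. A Groebner basis of the Jacobian ideal J(f) in C{p,q} is {-p^2/4 - p*q/2 + q^4 - q^3/12 - q^2/4, p^3 + 5*p^2/4 + 5*p*q/2 + 17*q^3/12 + 5*q^2/4, p^2*q - 11*p^2/12 - 11*p*q/6 - 47*q^3/36 - 11*q^2/12, p^2/2 + p*q^2 + p*q + 7*q^3/6 + q^2/2}; counting standard monomials gives mu = 7. Corank 2; j^3 = (p + q)^3 is a perfect cube, so E-series; the 4-jet and mu = 7 give E_7.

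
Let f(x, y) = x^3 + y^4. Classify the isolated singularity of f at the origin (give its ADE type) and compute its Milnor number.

The Hessian of f at 0 has rank 0. Corank 2; j^3 = x^3 is a perfect cube, so E-series; the 4-jet and mu = 6 give E_6.

Type E6, Milnor number mu = 6.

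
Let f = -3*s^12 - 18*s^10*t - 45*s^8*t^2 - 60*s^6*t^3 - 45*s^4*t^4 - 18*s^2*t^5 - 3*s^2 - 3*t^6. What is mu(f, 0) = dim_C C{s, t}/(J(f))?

5

The Hessian of f at 0 has rank 1. Corank 1: A-series; mu = 5 gives A_5.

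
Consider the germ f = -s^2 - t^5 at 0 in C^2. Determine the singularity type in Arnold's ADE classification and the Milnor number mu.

The Hessian of f at 0 has rank 1. Corank 1: A-series; mu = 4 gives A_4.

Type A_4, Milnor number mu = 4.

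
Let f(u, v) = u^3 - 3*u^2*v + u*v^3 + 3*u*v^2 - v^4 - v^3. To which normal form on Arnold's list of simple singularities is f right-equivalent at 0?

E_{7}

The Hessian of f at 0 is [[0, 0], [0, 0]] with rank 0, so corank 2. A Groebner basis of the Jacobian ideal J(f) in C{u,v} is {u^3 - 3*u^2*v - 6*u^2 + 12*u*v - 6*v^2, 3*u^2 + u*v^2 - 6*u*v + 3*v^2, 3*u^2 - 6*u*v + v^3 + 3*v^2}; counting standard monomials gives mu = 7. Corank 2; j^3 = (u - v)^3 is a perfect cube, so E-series; the 4-jet and mu = 7 give E_7.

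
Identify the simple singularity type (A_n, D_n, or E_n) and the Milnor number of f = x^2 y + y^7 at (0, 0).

Type D_8, Milnor number mu = 8.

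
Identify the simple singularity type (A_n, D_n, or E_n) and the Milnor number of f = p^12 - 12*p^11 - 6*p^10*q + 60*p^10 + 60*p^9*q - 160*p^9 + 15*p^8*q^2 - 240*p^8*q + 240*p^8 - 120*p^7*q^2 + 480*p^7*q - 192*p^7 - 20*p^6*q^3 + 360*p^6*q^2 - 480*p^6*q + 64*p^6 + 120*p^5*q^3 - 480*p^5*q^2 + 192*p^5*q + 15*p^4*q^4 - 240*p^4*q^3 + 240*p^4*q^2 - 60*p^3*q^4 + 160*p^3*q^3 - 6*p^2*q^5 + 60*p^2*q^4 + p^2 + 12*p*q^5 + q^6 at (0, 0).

Type A_5, Milnor number mu = 5.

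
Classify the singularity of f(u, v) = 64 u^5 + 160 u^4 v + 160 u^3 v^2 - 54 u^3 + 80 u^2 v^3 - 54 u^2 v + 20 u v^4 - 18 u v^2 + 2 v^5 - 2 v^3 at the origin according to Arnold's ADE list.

The Hessian of f at 0 has rank 0. Corank 2; j^3 = -2*(3*u + v)^3 is a perfect cube, so E-series; the 5-jet and mu = 8 give E_8.

E_{8}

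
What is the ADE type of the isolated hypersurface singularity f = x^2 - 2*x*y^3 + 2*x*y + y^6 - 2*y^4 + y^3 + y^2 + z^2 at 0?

A2

The Hessian of f at 0 is [[2, 2, 0], [2, 2, 0], [0, 0, 2]] with rank 2, so corank 1. A Groebner basis of the Jacobian ideal J(f) in C{x,y,z} is {y^2, x + y, z}; counting standard monomials gives mu = 2. Corank 1: A-series; mu = 2 gives A_2.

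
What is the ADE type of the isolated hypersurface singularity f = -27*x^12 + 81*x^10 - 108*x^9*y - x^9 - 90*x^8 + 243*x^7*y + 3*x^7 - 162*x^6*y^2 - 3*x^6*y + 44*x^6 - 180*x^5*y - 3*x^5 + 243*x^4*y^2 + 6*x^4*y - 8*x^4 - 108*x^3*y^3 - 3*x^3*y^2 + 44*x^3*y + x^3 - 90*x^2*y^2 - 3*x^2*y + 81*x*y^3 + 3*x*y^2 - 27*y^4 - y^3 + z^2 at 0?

E7

The Hessian of f at 0 has rank 1. Corank 2; j^3 = (x - y)^3 is a perfect cube, so E-series; the 4-jet and mu = 7 give E_7.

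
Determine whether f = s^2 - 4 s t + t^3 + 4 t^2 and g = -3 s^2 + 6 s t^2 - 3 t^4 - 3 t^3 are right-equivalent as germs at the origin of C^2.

Yes.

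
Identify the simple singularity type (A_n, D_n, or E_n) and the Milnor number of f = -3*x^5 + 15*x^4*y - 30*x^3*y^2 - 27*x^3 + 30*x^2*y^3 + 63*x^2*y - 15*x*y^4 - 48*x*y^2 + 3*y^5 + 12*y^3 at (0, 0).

Type D_6, Milnor number mu = 6.

The Hessian of f at 0 is [[0, 0], [0, 0]] with rank 0, so corank 2. A Groebner basis of the Jacobian ideal J(f) in C{x,y} is {243*x*y/5 + y^4 - 162*y^2/5, x*y^2 - 2*y^3/3, x^2 - 5*x*y/3 + 2*y^2/3}; counting standard monomials gives mu = 6. Corank 2; j^3 = -3*(x - y)*(3*x - 2*y)^2 has shape L^2 M (L != M), so D-series; mu = 6 gives D_6.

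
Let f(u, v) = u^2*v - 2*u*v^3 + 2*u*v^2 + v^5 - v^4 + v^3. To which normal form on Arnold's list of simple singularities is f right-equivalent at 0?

D_5

The Hessian of f at 0 has rank 0. Corank 2; j^3 = v*(u + v)^2 has shape L^2 M (L != M), so D-series; mu = 5 gives D_5.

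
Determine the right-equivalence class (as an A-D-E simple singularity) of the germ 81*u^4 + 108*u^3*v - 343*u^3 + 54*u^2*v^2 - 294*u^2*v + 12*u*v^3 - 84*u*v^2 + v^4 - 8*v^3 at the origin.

The Hessian of f at 0 has rank 0. Corank 2; j^3 = -(7*u + 2*v)^3 is a perfect cube, so E-series; the 4-jet and mu = 6 give E_6.

E_6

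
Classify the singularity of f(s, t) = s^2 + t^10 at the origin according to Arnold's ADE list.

A_9

The Hessian of f at 0 is [[2, 0], [0, 0]] with rank 1, so corank 1. A Groebner basis of the Jacobian ideal J(f) in C{s,t} is {t^9, s}; counting standard monomials gives mu = 9. Corank 1: A-series; mu = 9 gives A_9.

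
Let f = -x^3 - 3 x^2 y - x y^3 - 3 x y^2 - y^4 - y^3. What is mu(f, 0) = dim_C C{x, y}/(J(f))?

7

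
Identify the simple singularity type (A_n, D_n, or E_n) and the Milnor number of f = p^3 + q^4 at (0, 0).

Type E_{6}, Milnor number mu = 6.

The Hessian of f at 0 has rank 0. Corank 2; j^3 = p^3 is a perfect cube, so E-series; the 4-jet and mu = 6 give E_6.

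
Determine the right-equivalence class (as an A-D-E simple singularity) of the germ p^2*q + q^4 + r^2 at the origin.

The Hessian of f at 0 has rank 1. Corank 2; j^3 = p^2*q has shape L^2 M (L != M), so D-series; mu = 5 gives D_5.

D_5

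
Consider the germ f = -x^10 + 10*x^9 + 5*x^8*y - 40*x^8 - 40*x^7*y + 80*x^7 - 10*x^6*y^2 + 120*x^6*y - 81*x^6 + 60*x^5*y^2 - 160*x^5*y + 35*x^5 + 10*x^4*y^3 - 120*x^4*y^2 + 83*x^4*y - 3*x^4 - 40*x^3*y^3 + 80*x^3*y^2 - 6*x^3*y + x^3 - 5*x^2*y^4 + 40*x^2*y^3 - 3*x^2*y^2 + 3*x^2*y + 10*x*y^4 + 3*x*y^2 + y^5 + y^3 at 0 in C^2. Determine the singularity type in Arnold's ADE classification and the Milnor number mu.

Type E_8, Milnor number mu = 8.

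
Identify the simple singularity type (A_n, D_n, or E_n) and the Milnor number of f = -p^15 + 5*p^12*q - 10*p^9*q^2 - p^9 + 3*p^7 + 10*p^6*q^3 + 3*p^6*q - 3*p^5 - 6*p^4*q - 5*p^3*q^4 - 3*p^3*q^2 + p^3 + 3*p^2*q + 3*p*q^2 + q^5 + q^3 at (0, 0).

Type E8, Milnor number mu = 8.

The Hessian of f at 0 is [[0, 0], [0, 0]] with rank 0, so corank 2. A Groebner basis of the Jacobian ideal J(f) in C{p,q} is {p^2/2 + p*q^3 + p*q + q^2/2, q^4, p^3 - 3*p*q^2 - 2*q^3, p^2*q + 2*p*q^2 + q^3}; counting standard monomials gives mu = 8. Corank 2; j^3 = (p + q)^3 is a perfect cube, so E-series; the 5-jet and mu = 8 give E_8.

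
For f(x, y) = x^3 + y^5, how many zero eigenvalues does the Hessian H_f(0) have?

Hessian at 0 has rank 0.

2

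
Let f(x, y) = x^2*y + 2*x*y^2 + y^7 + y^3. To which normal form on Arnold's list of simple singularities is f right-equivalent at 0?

D_{8}

The Hessian of f at 0 has rank 0. Corank 2; j^3 = y*(x + y)^2 has shape L^2 M (L != M), so D-series; mu = 8 gives D_8.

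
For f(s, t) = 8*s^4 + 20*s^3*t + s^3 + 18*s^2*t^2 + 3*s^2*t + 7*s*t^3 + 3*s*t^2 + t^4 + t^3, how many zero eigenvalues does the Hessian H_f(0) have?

Hessian at 0 has rank 0.

2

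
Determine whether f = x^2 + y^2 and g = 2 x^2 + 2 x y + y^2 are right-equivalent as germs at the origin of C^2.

Yes.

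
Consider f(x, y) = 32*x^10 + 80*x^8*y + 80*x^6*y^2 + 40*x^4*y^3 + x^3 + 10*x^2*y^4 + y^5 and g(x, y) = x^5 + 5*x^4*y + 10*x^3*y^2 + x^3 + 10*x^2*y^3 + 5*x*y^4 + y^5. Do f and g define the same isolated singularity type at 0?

Yes.

The Hessian of f at 0 has rank 0. Corank 2; j^3 = x^3 is a perfect cube, so E-series; the 5-jet and mu = 8 give E_8. The Hessian of g at 0 has rank 0. Corank 2; j^3 = x^3 is a perfect cube, so E-series; the 5-jet and mu = 8 give E_8. Both have type E_8, hence right-equivalent.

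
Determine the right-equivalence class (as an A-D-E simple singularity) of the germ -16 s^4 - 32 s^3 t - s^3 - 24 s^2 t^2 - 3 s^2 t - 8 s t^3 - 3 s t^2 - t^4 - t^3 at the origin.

E_6

The Hessian of f at 0 has rank 0. Corank 2; j^3 = -(s + t)^3 is a perfect cube, so E-series; the 4-jet and mu = 6 give E_6.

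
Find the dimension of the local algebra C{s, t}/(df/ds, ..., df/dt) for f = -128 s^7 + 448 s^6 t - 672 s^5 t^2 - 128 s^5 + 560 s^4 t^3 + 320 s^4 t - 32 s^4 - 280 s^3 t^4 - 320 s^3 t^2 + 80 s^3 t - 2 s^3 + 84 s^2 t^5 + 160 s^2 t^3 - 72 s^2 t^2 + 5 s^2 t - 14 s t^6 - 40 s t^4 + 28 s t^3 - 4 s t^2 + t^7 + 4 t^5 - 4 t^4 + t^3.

The Hessian of f at 0 is [[0, 0], [0, 0]] with rank 0, so corank 2. A Groebner basis of the Jacobian ideal J(f) in C{s,t} is {-277*s^2/344 + s*t^3 + 1175*s*t^2/172 + 1791*s*t/688 - 1667*t^3/344 - 1237*t^2/688, -103*s^2/86 + 833*s*t^2/86 + 661*s*t/172 + t^4 - 292*t^3/43 - 455*t^2/172, s^3 + 11*s^2/172 - 33*s*t^2/86 + 63*s*t/344 + t^3/172 - 85*t^2/344, s^2*t - 7*s^2/172 - 65*s*t^2/86 + 85*s*t/344 + 15*t^3/172 - 71*t^2/344}; counting standard monomials gives mu = 8. Corank 2; j^3 = -(s - t)^2*(2*s - t) has shape L^2 M (L != M), so D-series; mu = 8 gives D_8.

8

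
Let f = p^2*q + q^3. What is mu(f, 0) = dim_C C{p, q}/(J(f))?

The Hessian of f at 0 is [[0, 0], [0, 0]] with rank 0, so corank 2. A Groebner basis of the Jacobian ideal J(f) in C{p,q} is {q^3, p^2 + 3*q^2, p*q}; counting standard monomials gives mu = 4. Corank 2; j^3 = q*(p^2 + q^2) splits into three distinct lines over C (the quadratic factor has nonzero discriminant), so D_4.

4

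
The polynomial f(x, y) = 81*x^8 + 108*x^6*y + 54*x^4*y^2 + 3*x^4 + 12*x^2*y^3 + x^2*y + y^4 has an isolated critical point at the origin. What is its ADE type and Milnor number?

The Hessian of f at 0 is [[0, 0], [0, 0]] with rank 0, so corank 2. A Groebner basis of the Jacobian ideal J(f) in C{x,y} is {x^3, x^2/4 + y^3, x*y}; counting standard monomials gives mu = 5. Corank 2; j^3 = x^2*y has shape L^2 M (L != M), so D-series; mu = 5 gives D_5.

Type D5, Milnor number mu = 5.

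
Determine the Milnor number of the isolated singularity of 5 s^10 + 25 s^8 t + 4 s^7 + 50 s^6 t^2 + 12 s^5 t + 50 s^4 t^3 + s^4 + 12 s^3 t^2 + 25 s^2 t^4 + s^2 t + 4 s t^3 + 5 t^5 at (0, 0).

6

The Hessian of f at 0 has rank 0. Corank 2; j^3 = s^2*t has shape L^2 M (L != M), so D-series; mu = 6 gives D_6.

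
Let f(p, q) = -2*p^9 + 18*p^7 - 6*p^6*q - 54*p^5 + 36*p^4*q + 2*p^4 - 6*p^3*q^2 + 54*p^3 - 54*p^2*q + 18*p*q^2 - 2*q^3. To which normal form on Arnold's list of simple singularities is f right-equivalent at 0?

E_{6}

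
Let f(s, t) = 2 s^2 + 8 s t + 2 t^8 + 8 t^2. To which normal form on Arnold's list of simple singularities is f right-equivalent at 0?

A_{7}

The Hessian of f at 0 is [[4, 8], [8, 16]] with rank 1, so corank 1. A Groebner basis of the Jacobian ideal J(f) in C{s,t} is {t^7, s + 2*t}; counting standard monomials gives mu = 7. Corank 1: A-series; mu = 7 gives A_7.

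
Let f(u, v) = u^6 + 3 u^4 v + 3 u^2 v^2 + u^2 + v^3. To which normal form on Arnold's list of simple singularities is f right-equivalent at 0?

A2

The Hessian of f at 0 has rank 1. Corank 1: A-series; mu = 2 gives A_2.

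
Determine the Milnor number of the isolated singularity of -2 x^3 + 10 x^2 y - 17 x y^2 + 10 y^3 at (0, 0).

The Hessian of f at 0 is [[0, 0], [0, 0]] with rank 0, so corank 2. A Groebner basis of the Jacobian ideal J(f) in C{x,y} is {y^3, x^2 - 11*y^2/2, x*y - 5*y^2/2}; counting standard monomials gives mu = 4. Corank 2; j^3 = -(x - 2*y)*(2*x^2 - 6*x*y + 5*y^2) splits into three distinct lines over C (the quadratic factor has nonzero discriminant), so D_4.

4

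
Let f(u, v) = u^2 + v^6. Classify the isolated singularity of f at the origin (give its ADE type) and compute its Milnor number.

Type A5, Milnor number mu = 5.

The Hessian of f at 0 is [[2, 0], [0, 0]] with rank 1, so corank 1. A Groebner basis of the Jacobian ideal J(f) in C{u,v} is {v^5, u}; counting standard monomials gives mu = 5. Corank 1: A-series; mu = 5 gives A_5.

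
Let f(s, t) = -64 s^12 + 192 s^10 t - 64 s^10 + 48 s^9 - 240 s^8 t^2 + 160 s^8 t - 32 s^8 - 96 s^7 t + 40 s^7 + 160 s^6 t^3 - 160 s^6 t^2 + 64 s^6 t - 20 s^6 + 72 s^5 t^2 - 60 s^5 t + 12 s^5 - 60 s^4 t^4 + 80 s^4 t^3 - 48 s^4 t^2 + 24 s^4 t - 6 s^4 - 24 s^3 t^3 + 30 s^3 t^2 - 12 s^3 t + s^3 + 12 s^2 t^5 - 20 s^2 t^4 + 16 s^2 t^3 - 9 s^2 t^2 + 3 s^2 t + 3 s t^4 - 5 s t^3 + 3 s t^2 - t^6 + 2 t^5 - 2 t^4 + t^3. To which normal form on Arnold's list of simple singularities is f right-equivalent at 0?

The Hessian of f at 0 has rank 0. Corank 2; j^3 = (s + t)^3 is a perfect cube, so E-series; the 4-jet and mu = 7 give E_7.

E_{7}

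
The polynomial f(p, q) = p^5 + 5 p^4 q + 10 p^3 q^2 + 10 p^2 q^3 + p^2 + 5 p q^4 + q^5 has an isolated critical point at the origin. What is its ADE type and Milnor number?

Type A4, Milnor number mu = 4.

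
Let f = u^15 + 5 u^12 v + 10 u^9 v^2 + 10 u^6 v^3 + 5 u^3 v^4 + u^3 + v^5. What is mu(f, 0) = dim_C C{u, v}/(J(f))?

The Hessian of f at 0 is [[0, 0], [0, 0]] with rank 0, so corank 2. A Groebner basis of the Jacobian ideal J(f) in C{u,v} is {v^4, u^2}; counting standard monomials gives mu = 8. Corank 2; j^3 = u^3 is a perfect cube, so E-series; the 5-jet and mu = 8 give E_8.

8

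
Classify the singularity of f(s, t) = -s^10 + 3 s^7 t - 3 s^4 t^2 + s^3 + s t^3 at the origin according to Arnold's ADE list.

The Hessian of f at 0 has rank 0. Corank 2; j^3 = s^3 is a perfect cube, so E-series; the 4-jet and mu = 7 give E_7.

E7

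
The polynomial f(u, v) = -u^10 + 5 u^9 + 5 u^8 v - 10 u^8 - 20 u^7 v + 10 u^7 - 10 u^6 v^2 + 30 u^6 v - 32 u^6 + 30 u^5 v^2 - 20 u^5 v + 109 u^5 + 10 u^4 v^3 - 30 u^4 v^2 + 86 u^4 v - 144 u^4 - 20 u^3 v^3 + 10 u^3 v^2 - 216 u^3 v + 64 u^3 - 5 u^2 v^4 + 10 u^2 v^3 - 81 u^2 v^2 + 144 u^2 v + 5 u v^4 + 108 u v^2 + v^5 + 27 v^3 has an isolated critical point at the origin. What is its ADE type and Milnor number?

Type E_8, Milnor number mu = 8.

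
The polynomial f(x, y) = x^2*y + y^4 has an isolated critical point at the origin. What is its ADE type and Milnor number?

Type D_{5}, Milnor number mu = 5.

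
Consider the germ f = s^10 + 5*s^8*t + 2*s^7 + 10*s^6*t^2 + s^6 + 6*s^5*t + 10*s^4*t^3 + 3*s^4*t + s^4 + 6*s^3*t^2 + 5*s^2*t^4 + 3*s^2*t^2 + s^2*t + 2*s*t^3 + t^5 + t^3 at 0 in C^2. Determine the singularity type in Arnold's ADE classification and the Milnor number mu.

The Hessian of f at 0 has rank 0. Corank 2; j^3 = t*(s^2 + t^2) splits into three distinct lines over C (the quadratic factor has nonzero discriminant), so D_4.

Type D_{4}, Milnor number mu = 4.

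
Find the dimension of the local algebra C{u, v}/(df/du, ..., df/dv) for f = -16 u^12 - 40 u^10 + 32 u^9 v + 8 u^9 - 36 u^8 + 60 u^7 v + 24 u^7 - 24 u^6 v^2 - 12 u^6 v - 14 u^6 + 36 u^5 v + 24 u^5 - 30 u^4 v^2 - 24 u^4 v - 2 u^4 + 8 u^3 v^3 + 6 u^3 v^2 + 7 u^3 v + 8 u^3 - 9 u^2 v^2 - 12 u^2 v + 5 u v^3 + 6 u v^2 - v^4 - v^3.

7

The Hessian of f at 0 is [[0, 0], [0, 0]] with rank 0, so corank 2. A Groebner basis of the Jacobian ideal J(f) in C{u,v} is {768*u^2 - 768*u*v + v^4 + 8*v^3 + 192*v^2, u^3 - 36*u^2 + 36*u*v - v^3/2 - 9*v^2, u^2*v - 40*u^2 + 40*u*v - 2*v^3/3 - 10*v^2, -32*u^2 + u*v^2 + 32*u*v - 5*v^3/6 - 8*v^2}; counting standard monomials gives mu = 7. Corank 2; j^3 = (2*u - v)^3 is a perfect cube, so E-series; the 4-jet and mu = 7 give E_7.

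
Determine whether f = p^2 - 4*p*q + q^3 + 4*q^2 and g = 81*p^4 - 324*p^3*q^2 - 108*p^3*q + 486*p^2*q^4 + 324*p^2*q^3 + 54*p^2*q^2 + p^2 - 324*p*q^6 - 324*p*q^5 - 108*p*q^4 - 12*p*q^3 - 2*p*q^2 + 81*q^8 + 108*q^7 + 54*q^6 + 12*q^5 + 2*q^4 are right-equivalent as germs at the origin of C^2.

No.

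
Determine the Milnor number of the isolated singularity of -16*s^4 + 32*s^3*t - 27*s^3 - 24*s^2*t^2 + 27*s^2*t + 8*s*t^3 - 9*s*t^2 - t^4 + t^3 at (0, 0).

The Hessian of f at 0 is [[0, 0], [0, 0]] with rank 0, so corank 2. A Groebner basis of the Jacobian ideal J(f) in C{s,t} is {t^4, s*t^2 - 7*t^3/18, s^2 - 2*s*t/3 + t^2/9}; counting standard monomials gives mu = 6. Corank 2; j^3 = -(3*s - t)^3 is a perfect cube, so E-series; the 4-jet and mu = 6 give E_6.

6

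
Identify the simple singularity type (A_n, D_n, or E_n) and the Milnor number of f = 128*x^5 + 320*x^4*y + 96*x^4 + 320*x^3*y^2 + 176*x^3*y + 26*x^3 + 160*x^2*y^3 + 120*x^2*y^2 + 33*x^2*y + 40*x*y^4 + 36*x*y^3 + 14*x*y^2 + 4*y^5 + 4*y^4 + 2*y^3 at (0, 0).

The Hessian of f at 0 has rank 0. Corank 2; j^3 = (2*x + y)*(13*x^2 + 10*x*y + 2*y^2) splits into three distinct lines over C (the quadratic factor has nonzero discriminant), so D_4.

Type D_{4}, Milnor number mu = 4.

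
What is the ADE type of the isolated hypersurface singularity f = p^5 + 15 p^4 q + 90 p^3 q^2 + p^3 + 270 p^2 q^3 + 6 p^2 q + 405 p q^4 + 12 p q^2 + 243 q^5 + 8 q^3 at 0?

E8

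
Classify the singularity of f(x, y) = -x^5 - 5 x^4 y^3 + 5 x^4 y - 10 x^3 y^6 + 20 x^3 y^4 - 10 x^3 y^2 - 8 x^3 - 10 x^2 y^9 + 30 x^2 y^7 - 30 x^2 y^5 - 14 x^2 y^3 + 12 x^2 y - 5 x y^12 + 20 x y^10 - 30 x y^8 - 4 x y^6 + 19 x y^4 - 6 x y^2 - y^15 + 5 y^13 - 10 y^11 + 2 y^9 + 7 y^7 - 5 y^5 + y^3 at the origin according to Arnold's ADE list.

E_{8}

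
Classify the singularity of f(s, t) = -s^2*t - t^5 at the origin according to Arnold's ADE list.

The Hessian of f at 0 has rank 0. Corank 2; j^3 = -s^2*t has shape L^2 M (L != M), so D-series; mu = 6 gives D_6.

D_6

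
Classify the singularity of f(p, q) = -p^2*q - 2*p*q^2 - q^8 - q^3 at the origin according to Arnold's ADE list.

D_9

The Hessian of f at 0 has rank 0. Corank 2; j^3 = -q*(p + q)^2 has shape L^2 M (L != M), so D-series; mu = 9 gives D_9.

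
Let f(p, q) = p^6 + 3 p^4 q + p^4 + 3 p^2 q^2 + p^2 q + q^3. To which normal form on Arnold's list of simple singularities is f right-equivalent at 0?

D4

The Hessian of f at 0 is [[0, 0], [0, 0]] with rank 0, so corank 2. A Groebner basis of the Jacobian ideal J(f) in C{p,q} is {q^3, p^2 + 3*q^2, p*q}; counting standard monomials gives mu = 4. Corank 2; j^3 = q*(p^2 + q^2) splits into three distinct lines over C (the quadratic factor has nonzero discriminant), so D_4.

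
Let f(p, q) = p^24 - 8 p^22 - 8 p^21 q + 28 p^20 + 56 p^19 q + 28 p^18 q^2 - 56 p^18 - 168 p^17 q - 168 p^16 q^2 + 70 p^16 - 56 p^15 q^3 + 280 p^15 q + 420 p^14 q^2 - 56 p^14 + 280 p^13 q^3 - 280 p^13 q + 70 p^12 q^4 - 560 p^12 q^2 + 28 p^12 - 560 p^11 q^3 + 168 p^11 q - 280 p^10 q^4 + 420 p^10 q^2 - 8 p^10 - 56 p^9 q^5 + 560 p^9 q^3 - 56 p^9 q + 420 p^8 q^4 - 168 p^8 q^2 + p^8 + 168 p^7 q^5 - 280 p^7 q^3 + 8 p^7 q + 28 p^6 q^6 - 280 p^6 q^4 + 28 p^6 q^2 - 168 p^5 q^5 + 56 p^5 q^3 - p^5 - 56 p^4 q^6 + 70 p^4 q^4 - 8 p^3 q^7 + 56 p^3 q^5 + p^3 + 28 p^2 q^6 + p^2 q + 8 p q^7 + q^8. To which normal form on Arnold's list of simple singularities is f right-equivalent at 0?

D_9

The Hessian of f at 0 has rank 0. Corank 2; j^3 = p^2*(p + q) has shape L^2 M (L != M), so D-series; mu = 9 gives D_9.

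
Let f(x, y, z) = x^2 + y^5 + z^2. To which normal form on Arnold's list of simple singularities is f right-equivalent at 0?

The Hessian of f at 0 has rank 2. Corank 1: A-series; mu = 4 gives A_4.

A_4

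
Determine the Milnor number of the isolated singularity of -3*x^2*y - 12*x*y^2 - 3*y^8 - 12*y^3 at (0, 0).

9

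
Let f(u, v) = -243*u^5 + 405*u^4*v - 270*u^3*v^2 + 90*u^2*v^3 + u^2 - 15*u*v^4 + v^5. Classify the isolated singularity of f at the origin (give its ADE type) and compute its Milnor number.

The Hessian of f at 0 has rank 1. Corank 1: A-series; mu = 4 gives A_4.

Type A_{4}, Milnor number mu = 4.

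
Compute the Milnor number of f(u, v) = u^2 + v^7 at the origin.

The Hessian of f at 0 has rank 1. Corank 1: A-series; mu = 6 gives A_6.

6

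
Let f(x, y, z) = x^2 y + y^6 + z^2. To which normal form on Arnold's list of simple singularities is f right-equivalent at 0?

D_{7}

The Hessian of f at 0 is [[0, 0, 0], [0, 0, 0], [0, 0, 2]] with rank 1, so corank 2. A Groebner basis of the Jacobian ideal J(f) in C{x,y,z} is {x^2/6 + y^5, x^3, x*y, z}; counting standard monomials gives mu = 7. Corank 2; j^3 = x^2*y has shape L^2 M (L != M), so D-series; mu = 7 gives D_7.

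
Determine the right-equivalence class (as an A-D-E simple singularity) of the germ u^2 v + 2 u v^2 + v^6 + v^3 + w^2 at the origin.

The Hessian of f at 0 has rank 1. Corank 2; j^3 = v*(u + v)^2 has shape L^2 M (L != M), so D-series; mu = 7 gives D_7.

D_{7}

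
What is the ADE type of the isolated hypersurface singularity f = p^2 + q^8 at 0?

A_7

The Hessian of f at 0 has rank 1. Corank 1: A-series; mu = 7 gives A_7.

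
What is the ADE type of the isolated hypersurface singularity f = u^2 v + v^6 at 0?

D_{7}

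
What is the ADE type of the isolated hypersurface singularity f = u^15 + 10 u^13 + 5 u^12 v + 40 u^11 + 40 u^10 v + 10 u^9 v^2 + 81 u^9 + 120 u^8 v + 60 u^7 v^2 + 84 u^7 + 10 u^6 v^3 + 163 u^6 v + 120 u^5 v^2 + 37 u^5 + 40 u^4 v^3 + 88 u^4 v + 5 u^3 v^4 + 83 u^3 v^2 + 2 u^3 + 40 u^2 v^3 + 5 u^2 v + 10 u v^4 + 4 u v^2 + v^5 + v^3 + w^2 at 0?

D6

The Hessian of f at 0 is [[0, 0, 0], [0, 0, 0], [0, 0, 2]] with rank 1, so corank 2. A Groebner basis of the Jacobian ideal J(f) in C{u,v,w} is {u*v/9 + v^4 + v^2/9, u*v^2 + v^3, u^2 + 13*u*v/9 + 4*v^2/9, w}; counting standard monomials gives mu = 6. Corank 2; j^3 = (u + v)^2*(2*u + v) has shape L^2 M (L != M), so D-series; mu = 6 gives D_6.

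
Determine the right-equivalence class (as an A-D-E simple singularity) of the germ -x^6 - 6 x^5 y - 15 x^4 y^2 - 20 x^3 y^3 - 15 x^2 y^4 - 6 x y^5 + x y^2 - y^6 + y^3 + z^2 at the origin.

The Hessian of f at 0 is [[0, 0, 0], [0, 0, 0], [0, 0, 2]] with rank 1, so corank 2. A Groebner basis of the Jacobian ideal J(f) in C{x,y,z} is {x^5 - y^2/6, y^3, x*y + y^2, z}; counting standard monomials gives mu = 7. Corank 2; j^3 = y^2*(x + y) has shape L^2 M (L != M), so D-series; mu = 7 gives D_7.

D_7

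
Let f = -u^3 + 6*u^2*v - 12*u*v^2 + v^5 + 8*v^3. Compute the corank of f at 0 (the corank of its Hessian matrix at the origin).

2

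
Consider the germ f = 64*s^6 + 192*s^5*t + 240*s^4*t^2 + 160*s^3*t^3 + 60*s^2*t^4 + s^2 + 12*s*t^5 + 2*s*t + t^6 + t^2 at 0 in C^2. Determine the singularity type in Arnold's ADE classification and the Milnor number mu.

Type A_{5}, Milnor number mu = 5.

The Hessian of f at 0 has rank 1. Corank 1: A-series; mu = 5 gives A_5.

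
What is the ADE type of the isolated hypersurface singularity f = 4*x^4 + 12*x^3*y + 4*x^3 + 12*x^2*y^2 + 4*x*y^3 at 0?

E_{7}

The Hessian of f at 0 is [[0, 0], [0, 0]] with rank 0, so corank 2. A Groebner basis of the Jacobian ideal J(f) in C{x,y} is {3*x^2 + y^4 + y^3, x^3, x^2*y - x^2 - y^3/3, 2*x^2 + x*y^2 + 2*y^3/3}; counting standard monomials gives mu = 7. Corank 2; j^3 = 4*x^3 is a perfect cube, so E-series; the 4-jet and mu = 7 give E_7.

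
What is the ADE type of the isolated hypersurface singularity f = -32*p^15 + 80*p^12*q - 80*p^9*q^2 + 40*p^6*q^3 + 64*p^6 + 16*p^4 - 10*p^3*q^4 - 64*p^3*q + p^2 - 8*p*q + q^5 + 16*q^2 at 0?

A_4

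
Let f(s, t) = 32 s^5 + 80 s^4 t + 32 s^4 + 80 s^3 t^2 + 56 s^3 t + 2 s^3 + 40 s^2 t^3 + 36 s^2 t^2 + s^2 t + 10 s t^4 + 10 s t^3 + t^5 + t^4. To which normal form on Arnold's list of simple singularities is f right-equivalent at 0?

D5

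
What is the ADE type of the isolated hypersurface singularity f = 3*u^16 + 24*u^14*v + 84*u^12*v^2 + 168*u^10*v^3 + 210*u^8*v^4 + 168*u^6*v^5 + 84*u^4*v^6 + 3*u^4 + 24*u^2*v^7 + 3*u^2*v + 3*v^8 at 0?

D9

The Hessian of f at 0 has rank 0. Corank 2; j^3 = 3*u^2*v has shape L^2 M (L != M), so D-series; mu = 9 gives D_9.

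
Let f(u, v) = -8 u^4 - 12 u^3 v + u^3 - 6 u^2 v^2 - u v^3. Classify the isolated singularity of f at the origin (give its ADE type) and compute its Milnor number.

The Hessian of f at 0 is [[0, 0], [0, 0]] with rank 0, so corank 2. A Groebner basis of the Jacobian ideal J(f) in C{u,v} is {3*u^2/4 + v^4 - v^3/4, u^3, u^2*v + u^2/4 - v^3/12, -u^2 + u*v^2 + v^3/3}; counting standard monomials gives mu = 7. Corank 2; j^3 = u^3 is a perfect cube, so E-series; the 4-jet and mu = 7 give E_7.

Type E_{7}, Milnor number mu = 7.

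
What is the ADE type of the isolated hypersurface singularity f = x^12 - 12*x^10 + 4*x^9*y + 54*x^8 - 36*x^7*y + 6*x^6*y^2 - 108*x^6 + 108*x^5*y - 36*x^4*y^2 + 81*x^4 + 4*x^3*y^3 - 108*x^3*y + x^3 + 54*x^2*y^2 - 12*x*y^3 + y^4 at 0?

The Hessian of f at 0 has rank 0. Corank 2; j^3 = x^3 is a perfect cube, so E-series; the 4-jet and mu = 6 give E_6.

E_6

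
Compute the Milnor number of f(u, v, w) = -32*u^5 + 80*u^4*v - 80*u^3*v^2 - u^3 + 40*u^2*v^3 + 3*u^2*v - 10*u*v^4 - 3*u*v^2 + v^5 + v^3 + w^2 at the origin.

8

The Hessian of f at 0 has rank 1. Corank 2; j^3 = -(u - v)^3 is a perfect cube, so E-series; the 5-jet and mu = 8 give E_8.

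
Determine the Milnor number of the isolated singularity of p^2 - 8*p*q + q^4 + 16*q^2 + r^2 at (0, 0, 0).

3

The Hessian of f at 0 is [[2, -8, 0], [-8, 32, 0], [0, 0, 2]] with rank 2, so corank 1. A Groebner basis of the Jacobian ideal J(f) in C{p,q,r} is {q^3, p - 4*q, r}; counting standard monomials gives mu = 3. Corank 1: A-series; mu = 3 gives A_3.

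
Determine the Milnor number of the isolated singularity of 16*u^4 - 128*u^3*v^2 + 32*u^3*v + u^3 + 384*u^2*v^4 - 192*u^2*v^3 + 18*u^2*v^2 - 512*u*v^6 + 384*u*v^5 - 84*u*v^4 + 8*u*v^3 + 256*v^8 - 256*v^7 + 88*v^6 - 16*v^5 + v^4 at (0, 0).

The Hessian of f at 0 has rank 0. Corank 2; j^3 = u^3 is a perfect cube, so E-series; the 4-jet and mu = 6 give E_6.

6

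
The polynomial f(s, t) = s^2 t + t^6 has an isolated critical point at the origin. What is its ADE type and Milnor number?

Type D7, Milnor number mu = 7.

The Hessian of f at 0 has rank 0. Corank 2; j^3 = s^2*t has shape L^2 M (L != M), so D-series; mu = 7 gives D_7.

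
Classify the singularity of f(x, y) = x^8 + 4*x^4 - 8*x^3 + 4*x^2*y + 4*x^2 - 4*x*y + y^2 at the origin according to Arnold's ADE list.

The Hessian of f at 0 is [[8, -4], [-4, 2]] with rank 1, so corank 1. A Groebner basis of the Jacobian ideal J(f) in C{x,y} is {x*y^3 - 12*x*y^2 + 20*x*y - 8*x + 3*y^3 - 8*y^2 + 4*y, -56*x*y^2 + 112*x*y - 48*x + y^4 + 12*y^3 - 44*y^2 + 24*y, x^2 - x + y/2}; counting standard monomials gives mu = 7. Corank 1: A-series; mu = 7 gives A_7.

A_7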